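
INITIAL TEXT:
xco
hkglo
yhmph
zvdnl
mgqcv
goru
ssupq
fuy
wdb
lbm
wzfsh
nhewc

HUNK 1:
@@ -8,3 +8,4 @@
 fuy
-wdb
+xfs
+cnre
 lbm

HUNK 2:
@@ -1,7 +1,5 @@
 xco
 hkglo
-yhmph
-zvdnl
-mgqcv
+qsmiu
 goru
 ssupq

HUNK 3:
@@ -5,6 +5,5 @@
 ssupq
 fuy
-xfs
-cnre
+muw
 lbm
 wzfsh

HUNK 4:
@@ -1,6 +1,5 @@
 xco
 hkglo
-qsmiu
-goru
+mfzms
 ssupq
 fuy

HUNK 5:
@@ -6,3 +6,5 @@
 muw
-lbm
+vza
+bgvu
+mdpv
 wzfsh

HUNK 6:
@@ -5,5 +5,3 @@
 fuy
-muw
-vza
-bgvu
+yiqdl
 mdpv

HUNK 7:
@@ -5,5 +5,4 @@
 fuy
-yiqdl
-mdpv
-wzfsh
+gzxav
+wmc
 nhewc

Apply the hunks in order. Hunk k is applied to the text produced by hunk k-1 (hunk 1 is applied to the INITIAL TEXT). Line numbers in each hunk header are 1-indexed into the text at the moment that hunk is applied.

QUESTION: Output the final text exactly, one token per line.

Answer: xco
hkglo
mfzms
ssupq
fuy
gzxav
wmc
nhewc

Derivation:
Hunk 1: at line 8 remove [wdb] add [xfs,cnre] -> 13 lines: xco hkglo yhmph zvdnl mgqcv goru ssupq fuy xfs cnre lbm wzfsh nhewc
Hunk 2: at line 1 remove [yhmph,zvdnl,mgqcv] add [qsmiu] -> 11 lines: xco hkglo qsmiu goru ssupq fuy xfs cnre lbm wzfsh nhewc
Hunk 3: at line 5 remove [xfs,cnre] add [muw] -> 10 lines: xco hkglo qsmiu goru ssupq fuy muw lbm wzfsh nhewc
Hunk 4: at line 1 remove [qsmiu,goru] add [mfzms] -> 9 lines: xco hkglo mfzms ssupq fuy muw lbm wzfsh nhewc
Hunk 5: at line 6 remove [lbm] add [vza,bgvu,mdpv] -> 11 lines: xco hkglo mfzms ssupq fuy muw vza bgvu mdpv wzfsh nhewc
Hunk 6: at line 5 remove [muw,vza,bgvu] add [yiqdl] -> 9 lines: xco hkglo mfzms ssupq fuy yiqdl mdpv wzfsh nhewc
Hunk 7: at line 5 remove [yiqdl,mdpv,wzfsh] add [gzxav,wmc] -> 8 lines: xco hkglo mfzms ssupq fuy gzxav wmc nhewc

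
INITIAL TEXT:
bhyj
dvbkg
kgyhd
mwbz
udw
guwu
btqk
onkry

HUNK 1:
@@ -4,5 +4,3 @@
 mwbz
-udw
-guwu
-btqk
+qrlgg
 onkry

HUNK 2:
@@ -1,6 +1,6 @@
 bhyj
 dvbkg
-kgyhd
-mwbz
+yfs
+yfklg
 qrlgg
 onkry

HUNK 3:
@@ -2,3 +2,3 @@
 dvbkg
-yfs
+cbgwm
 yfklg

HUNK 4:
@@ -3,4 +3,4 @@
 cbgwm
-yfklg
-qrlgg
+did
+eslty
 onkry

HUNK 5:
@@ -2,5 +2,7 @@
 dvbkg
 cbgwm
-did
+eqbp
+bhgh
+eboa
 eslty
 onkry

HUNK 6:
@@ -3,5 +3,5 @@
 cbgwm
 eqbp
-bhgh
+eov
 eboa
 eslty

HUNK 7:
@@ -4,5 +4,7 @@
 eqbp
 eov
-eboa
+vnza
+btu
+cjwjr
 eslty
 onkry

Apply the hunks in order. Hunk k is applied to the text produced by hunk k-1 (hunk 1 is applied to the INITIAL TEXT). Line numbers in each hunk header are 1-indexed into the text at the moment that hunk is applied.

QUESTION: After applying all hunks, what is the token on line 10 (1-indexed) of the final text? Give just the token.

Answer: onkry

Derivation:
Hunk 1: at line 4 remove [udw,guwu,btqk] add [qrlgg] -> 6 lines: bhyj dvbkg kgyhd mwbz qrlgg onkry
Hunk 2: at line 1 remove [kgyhd,mwbz] add [yfs,yfklg] -> 6 lines: bhyj dvbkg yfs yfklg qrlgg onkry
Hunk 3: at line 2 remove [yfs] add [cbgwm] -> 6 lines: bhyj dvbkg cbgwm yfklg qrlgg onkry
Hunk 4: at line 3 remove [yfklg,qrlgg] add [did,eslty] -> 6 lines: bhyj dvbkg cbgwm did eslty onkry
Hunk 5: at line 2 remove [did] add [eqbp,bhgh,eboa] -> 8 lines: bhyj dvbkg cbgwm eqbp bhgh eboa eslty onkry
Hunk 6: at line 3 remove [bhgh] add [eov] -> 8 lines: bhyj dvbkg cbgwm eqbp eov eboa eslty onkry
Hunk 7: at line 4 remove [eboa] add [vnza,btu,cjwjr] -> 10 lines: bhyj dvbkg cbgwm eqbp eov vnza btu cjwjr eslty onkry
Final line 10: onkry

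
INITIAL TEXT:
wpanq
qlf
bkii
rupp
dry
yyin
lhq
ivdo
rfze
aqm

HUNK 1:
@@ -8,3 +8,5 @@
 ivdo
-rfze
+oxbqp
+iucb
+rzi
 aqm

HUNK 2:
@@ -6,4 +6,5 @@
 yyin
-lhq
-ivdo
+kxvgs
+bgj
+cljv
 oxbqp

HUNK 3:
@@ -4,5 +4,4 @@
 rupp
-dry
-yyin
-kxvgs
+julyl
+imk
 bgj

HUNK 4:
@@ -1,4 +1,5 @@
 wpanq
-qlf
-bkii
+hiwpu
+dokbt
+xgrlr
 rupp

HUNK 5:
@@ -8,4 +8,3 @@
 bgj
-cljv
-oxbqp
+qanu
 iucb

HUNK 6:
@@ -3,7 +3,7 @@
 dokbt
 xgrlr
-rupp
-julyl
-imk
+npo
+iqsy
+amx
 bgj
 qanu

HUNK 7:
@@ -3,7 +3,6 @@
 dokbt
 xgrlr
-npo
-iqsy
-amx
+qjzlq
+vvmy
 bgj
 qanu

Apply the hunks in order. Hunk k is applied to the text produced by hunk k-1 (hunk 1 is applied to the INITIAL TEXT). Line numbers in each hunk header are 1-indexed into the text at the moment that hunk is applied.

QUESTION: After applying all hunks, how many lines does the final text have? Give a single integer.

Hunk 1: at line 8 remove [rfze] add [oxbqp,iucb,rzi] -> 12 lines: wpanq qlf bkii rupp dry yyin lhq ivdo oxbqp iucb rzi aqm
Hunk 2: at line 6 remove [lhq,ivdo] add [kxvgs,bgj,cljv] -> 13 lines: wpanq qlf bkii rupp dry yyin kxvgs bgj cljv oxbqp iucb rzi aqm
Hunk 3: at line 4 remove [dry,yyin,kxvgs] add [julyl,imk] -> 12 lines: wpanq qlf bkii rupp julyl imk bgj cljv oxbqp iucb rzi aqm
Hunk 4: at line 1 remove [qlf,bkii] add [hiwpu,dokbt,xgrlr] -> 13 lines: wpanq hiwpu dokbt xgrlr rupp julyl imk bgj cljv oxbqp iucb rzi aqm
Hunk 5: at line 8 remove [cljv,oxbqp] add [qanu] -> 12 lines: wpanq hiwpu dokbt xgrlr rupp julyl imk bgj qanu iucb rzi aqm
Hunk 6: at line 3 remove [rupp,julyl,imk] add [npo,iqsy,amx] -> 12 lines: wpanq hiwpu dokbt xgrlr npo iqsy amx bgj qanu iucb rzi aqm
Hunk 7: at line 3 remove [npo,iqsy,amx] add [qjzlq,vvmy] -> 11 lines: wpanq hiwpu dokbt xgrlr qjzlq vvmy bgj qanu iucb rzi aqm
Final line count: 11

Answer: 11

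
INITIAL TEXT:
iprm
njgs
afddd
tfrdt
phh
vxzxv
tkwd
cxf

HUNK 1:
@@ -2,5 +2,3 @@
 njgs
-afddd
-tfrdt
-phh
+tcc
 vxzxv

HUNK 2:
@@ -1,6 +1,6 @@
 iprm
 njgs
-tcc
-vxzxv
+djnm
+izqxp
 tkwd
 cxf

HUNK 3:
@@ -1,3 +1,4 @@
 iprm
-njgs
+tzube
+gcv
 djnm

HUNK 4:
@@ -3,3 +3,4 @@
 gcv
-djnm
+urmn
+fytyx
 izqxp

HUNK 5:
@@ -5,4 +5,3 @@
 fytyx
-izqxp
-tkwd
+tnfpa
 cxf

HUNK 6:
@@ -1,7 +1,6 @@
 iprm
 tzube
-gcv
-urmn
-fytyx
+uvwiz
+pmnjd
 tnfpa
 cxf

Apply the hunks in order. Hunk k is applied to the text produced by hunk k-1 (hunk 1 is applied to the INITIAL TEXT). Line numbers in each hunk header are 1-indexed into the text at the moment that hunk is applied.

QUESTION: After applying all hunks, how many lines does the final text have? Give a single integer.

Answer: 6

Derivation:
Hunk 1: at line 2 remove [afddd,tfrdt,phh] add [tcc] -> 6 lines: iprm njgs tcc vxzxv tkwd cxf
Hunk 2: at line 1 remove [tcc,vxzxv] add [djnm,izqxp] -> 6 lines: iprm njgs djnm izqxp tkwd cxf
Hunk 3: at line 1 remove [njgs] add [tzube,gcv] -> 7 lines: iprm tzube gcv djnm izqxp tkwd cxf
Hunk 4: at line 3 remove [djnm] add [urmn,fytyx] -> 8 lines: iprm tzube gcv urmn fytyx izqxp tkwd cxf
Hunk 5: at line 5 remove [izqxp,tkwd] add [tnfpa] -> 7 lines: iprm tzube gcv urmn fytyx tnfpa cxf
Hunk 6: at line 1 remove [gcv,urmn,fytyx] add [uvwiz,pmnjd] -> 6 lines: iprm tzube uvwiz pmnjd tnfpa cxf
Final line count: 6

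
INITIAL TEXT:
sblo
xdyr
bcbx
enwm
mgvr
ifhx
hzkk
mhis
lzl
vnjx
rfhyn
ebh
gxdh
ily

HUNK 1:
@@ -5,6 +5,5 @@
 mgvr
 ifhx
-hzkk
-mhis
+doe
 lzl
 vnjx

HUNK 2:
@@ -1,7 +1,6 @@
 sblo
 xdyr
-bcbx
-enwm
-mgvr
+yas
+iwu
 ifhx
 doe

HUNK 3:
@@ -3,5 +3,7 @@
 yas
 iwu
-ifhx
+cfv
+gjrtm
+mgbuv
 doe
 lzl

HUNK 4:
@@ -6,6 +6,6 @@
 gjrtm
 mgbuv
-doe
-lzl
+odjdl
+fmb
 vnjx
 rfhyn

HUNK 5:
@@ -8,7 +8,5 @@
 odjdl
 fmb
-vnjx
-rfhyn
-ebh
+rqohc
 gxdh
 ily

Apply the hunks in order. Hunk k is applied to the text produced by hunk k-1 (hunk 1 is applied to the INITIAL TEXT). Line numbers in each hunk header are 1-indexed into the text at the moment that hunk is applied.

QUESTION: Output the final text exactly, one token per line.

Hunk 1: at line 5 remove [hzkk,mhis] add [doe] -> 13 lines: sblo xdyr bcbx enwm mgvr ifhx doe lzl vnjx rfhyn ebh gxdh ily
Hunk 2: at line 1 remove [bcbx,enwm,mgvr] add [yas,iwu] -> 12 lines: sblo xdyr yas iwu ifhx doe lzl vnjx rfhyn ebh gxdh ily
Hunk 3: at line 3 remove [ifhx] add [cfv,gjrtm,mgbuv] -> 14 lines: sblo xdyr yas iwu cfv gjrtm mgbuv doe lzl vnjx rfhyn ebh gxdh ily
Hunk 4: at line 6 remove [doe,lzl] add [odjdl,fmb] -> 14 lines: sblo xdyr yas iwu cfv gjrtm mgbuv odjdl fmb vnjx rfhyn ebh gxdh ily
Hunk 5: at line 8 remove [vnjx,rfhyn,ebh] add [rqohc] -> 12 lines: sblo xdyr yas iwu cfv gjrtm mgbuv odjdl fmb rqohc gxdh ily

Answer: sblo
xdyr
yas
iwu
cfv
gjrtm
mgbuv
odjdl
fmb
rqohc
gxdh
ily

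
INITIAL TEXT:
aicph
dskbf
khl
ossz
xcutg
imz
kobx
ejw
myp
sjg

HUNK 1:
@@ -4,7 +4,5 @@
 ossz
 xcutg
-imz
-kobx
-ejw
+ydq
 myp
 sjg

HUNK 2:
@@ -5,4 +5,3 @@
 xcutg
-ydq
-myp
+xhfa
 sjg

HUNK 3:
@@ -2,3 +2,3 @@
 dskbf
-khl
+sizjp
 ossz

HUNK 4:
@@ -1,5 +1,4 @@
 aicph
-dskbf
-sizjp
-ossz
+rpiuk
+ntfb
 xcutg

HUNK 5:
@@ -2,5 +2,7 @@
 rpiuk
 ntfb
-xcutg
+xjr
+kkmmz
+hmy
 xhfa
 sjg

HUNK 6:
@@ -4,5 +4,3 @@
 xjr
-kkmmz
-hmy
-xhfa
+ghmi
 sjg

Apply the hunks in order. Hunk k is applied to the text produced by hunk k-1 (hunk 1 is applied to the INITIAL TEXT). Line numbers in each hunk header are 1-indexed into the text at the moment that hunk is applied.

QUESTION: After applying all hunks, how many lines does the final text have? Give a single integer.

Hunk 1: at line 4 remove [imz,kobx,ejw] add [ydq] -> 8 lines: aicph dskbf khl ossz xcutg ydq myp sjg
Hunk 2: at line 5 remove [ydq,myp] add [xhfa] -> 7 lines: aicph dskbf khl ossz xcutg xhfa sjg
Hunk 3: at line 2 remove [khl] add [sizjp] -> 7 lines: aicph dskbf sizjp ossz xcutg xhfa sjg
Hunk 4: at line 1 remove [dskbf,sizjp,ossz] add [rpiuk,ntfb] -> 6 lines: aicph rpiuk ntfb xcutg xhfa sjg
Hunk 5: at line 2 remove [xcutg] add [xjr,kkmmz,hmy] -> 8 lines: aicph rpiuk ntfb xjr kkmmz hmy xhfa sjg
Hunk 6: at line 4 remove [kkmmz,hmy,xhfa] add [ghmi] -> 6 lines: aicph rpiuk ntfb xjr ghmi sjg
Final line count: 6

Answer: 6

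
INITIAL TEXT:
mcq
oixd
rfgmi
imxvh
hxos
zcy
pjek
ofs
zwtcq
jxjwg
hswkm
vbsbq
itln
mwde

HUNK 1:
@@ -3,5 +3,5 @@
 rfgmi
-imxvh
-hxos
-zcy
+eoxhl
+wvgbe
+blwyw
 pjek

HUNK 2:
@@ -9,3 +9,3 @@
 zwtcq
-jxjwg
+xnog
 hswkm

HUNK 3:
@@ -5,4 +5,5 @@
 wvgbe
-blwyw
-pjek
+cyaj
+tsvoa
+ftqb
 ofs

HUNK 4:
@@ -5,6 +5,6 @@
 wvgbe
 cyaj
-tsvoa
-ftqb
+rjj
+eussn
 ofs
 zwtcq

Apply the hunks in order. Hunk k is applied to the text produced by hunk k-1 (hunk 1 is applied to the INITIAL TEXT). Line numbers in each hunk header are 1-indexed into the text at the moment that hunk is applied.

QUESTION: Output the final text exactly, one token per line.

Answer: mcq
oixd
rfgmi
eoxhl
wvgbe
cyaj
rjj
eussn
ofs
zwtcq
xnog
hswkm
vbsbq
itln
mwde

Derivation:
Hunk 1: at line 3 remove [imxvh,hxos,zcy] add [eoxhl,wvgbe,blwyw] -> 14 lines: mcq oixd rfgmi eoxhl wvgbe blwyw pjek ofs zwtcq jxjwg hswkm vbsbq itln mwde
Hunk 2: at line 9 remove [jxjwg] add [xnog] -> 14 lines: mcq oixd rfgmi eoxhl wvgbe blwyw pjek ofs zwtcq xnog hswkm vbsbq itln mwde
Hunk 3: at line 5 remove [blwyw,pjek] add [cyaj,tsvoa,ftqb] -> 15 lines: mcq oixd rfgmi eoxhl wvgbe cyaj tsvoa ftqb ofs zwtcq xnog hswkm vbsbq itln mwde
Hunk 4: at line 5 remove [tsvoa,ftqb] add [rjj,eussn] -> 15 lines: mcq oixd rfgmi eoxhl wvgbe cyaj rjj eussn ofs zwtcq xnog hswkm vbsbq itln mwde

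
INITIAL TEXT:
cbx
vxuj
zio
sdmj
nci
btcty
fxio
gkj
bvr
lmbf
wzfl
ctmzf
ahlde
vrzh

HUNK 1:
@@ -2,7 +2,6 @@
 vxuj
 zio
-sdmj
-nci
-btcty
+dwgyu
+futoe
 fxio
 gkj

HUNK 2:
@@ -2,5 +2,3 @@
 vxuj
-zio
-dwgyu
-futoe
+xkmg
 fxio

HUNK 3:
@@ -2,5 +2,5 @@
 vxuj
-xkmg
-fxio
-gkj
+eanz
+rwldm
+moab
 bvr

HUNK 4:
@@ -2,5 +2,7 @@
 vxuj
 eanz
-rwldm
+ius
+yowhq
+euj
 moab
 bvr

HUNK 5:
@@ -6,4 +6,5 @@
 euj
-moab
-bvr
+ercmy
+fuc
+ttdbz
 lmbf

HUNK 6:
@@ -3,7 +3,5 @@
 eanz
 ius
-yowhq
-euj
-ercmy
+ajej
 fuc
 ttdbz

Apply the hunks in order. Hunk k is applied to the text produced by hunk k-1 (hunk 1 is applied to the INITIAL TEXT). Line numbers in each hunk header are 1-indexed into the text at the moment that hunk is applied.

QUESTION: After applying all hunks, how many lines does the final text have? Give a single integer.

Hunk 1: at line 2 remove [sdmj,nci,btcty] add [dwgyu,futoe] -> 13 lines: cbx vxuj zio dwgyu futoe fxio gkj bvr lmbf wzfl ctmzf ahlde vrzh
Hunk 2: at line 2 remove [zio,dwgyu,futoe] add [xkmg] -> 11 lines: cbx vxuj xkmg fxio gkj bvr lmbf wzfl ctmzf ahlde vrzh
Hunk 3: at line 2 remove [xkmg,fxio,gkj] add [eanz,rwldm,moab] -> 11 lines: cbx vxuj eanz rwldm moab bvr lmbf wzfl ctmzf ahlde vrzh
Hunk 4: at line 2 remove [rwldm] add [ius,yowhq,euj] -> 13 lines: cbx vxuj eanz ius yowhq euj moab bvr lmbf wzfl ctmzf ahlde vrzh
Hunk 5: at line 6 remove [moab,bvr] add [ercmy,fuc,ttdbz] -> 14 lines: cbx vxuj eanz ius yowhq euj ercmy fuc ttdbz lmbf wzfl ctmzf ahlde vrzh
Hunk 6: at line 3 remove [yowhq,euj,ercmy] add [ajej] -> 12 lines: cbx vxuj eanz ius ajej fuc ttdbz lmbf wzfl ctmzf ahlde vrzh
Final line count: 12

Answer: 12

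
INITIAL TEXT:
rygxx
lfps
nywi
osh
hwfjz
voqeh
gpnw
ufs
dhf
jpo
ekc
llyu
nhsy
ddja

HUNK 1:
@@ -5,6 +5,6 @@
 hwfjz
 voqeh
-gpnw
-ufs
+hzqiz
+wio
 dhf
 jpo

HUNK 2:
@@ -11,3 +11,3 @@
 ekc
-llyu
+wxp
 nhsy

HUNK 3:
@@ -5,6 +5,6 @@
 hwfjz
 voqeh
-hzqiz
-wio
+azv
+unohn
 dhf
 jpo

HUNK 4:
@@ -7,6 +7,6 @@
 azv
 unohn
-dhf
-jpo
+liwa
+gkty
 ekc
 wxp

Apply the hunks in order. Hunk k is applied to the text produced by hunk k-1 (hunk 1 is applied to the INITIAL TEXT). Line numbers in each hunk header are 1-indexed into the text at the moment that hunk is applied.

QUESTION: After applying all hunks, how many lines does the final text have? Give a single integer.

Answer: 14

Derivation:
Hunk 1: at line 5 remove [gpnw,ufs] add [hzqiz,wio] -> 14 lines: rygxx lfps nywi osh hwfjz voqeh hzqiz wio dhf jpo ekc llyu nhsy ddja
Hunk 2: at line 11 remove [llyu] add [wxp] -> 14 lines: rygxx lfps nywi osh hwfjz voqeh hzqiz wio dhf jpo ekc wxp nhsy ddja
Hunk 3: at line 5 remove [hzqiz,wio] add [azv,unohn] -> 14 lines: rygxx lfps nywi osh hwfjz voqeh azv unohn dhf jpo ekc wxp nhsy ddja
Hunk 4: at line 7 remove [dhf,jpo] add [liwa,gkty] -> 14 lines: rygxx lfps nywi osh hwfjz voqeh azv unohn liwa gkty ekc wxp nhsy ddja
Final line count: 14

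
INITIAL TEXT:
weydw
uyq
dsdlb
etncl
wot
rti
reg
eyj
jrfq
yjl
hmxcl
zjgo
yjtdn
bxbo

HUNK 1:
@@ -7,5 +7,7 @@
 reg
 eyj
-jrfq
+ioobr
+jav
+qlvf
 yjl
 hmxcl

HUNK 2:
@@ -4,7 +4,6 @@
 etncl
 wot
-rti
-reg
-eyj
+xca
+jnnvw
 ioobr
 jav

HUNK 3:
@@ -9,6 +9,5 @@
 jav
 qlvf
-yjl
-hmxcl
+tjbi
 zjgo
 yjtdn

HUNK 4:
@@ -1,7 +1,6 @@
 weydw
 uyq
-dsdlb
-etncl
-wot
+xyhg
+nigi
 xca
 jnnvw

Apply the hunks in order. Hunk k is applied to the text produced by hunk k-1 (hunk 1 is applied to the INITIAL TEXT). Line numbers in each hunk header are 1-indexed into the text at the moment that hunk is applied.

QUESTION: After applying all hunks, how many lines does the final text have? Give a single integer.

Hunk 1: at line 7 remove [jrfq] add [ioobr,jav,qlvf] -> 16 lines: weydw uyq dsdlb etncl wot rti reg eyj ioobr jav qlvf yjl hmxcl zjgo yjtdn bxbo
Hunk 2: at line 4 remove [rti,reg,eyj] add [xca,jnnvw] -> 15 lines: weydw uyq dsdlb etncl wot xca jnnvw ioobr jav qlvf yjl hmxcl zjgo yjtdn bxbo
Hunk 3: at line 9 remove [yjl,hmxcl] add [tjbi] -> 14 lines: weydw uyq dsdlb etncl wot xca jnnvw ioobr jav qlvf tjbi zjgo yjtdn bxbo
Hunk 4: at line 1 remove [dsdlb,etncl,wot] add [xyhg,nigi] -> 13 lines: weydw uyq xyhg nigi xca jnnvw ioobr jav qlvf tjbi zjgo yjtdn bxbo
Final line count: 13

Answer: 13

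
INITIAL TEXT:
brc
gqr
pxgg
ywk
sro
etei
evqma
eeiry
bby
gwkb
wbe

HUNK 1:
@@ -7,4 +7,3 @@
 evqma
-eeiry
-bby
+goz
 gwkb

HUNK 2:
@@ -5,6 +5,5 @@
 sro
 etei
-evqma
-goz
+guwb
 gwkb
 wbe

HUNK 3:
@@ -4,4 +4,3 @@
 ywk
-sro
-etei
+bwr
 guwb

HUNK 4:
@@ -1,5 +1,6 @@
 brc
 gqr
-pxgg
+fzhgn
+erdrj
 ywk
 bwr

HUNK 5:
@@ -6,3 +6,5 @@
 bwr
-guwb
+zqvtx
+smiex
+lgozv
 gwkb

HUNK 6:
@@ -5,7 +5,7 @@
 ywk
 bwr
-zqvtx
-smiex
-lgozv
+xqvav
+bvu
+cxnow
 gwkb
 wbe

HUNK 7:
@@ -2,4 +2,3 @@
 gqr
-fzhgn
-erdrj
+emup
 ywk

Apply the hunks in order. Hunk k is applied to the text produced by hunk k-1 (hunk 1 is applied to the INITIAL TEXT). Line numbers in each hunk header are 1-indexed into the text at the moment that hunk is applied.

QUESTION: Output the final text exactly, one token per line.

Hunk 1: at line 7 remove [eeiry,bby] add [goz] -> 10 lines: brc gqr pxgg ywk sro etei evqma goz gwkb wbe
Hunk 2: at line 5 remove [evqma,goz] add [guwb] -> 9 lines: brc gqr pxgg ywk sro etei guwb gwkb wbe
Hunk 3: at line 4 remove [sro,etei] add [bwr] -> 8 lines: brc gqr pxgg ywk bwr guwb gwkb wbe
Hunk 4: at line 1 remove [pxgg] add [fzhgn,erdrj] -> 9 lines: brc gqr fzhgn erdrj ywk bwr guwb gwkb wbe
Hunk 5: at line 6 remove [guwb] add [zqvtx,smiex,lgozv] -> 11 lines: brc gqr fzhgn erdrj ywk bwr zqvtx smiex lgozv gwkb wbe
Hunk 6: at line 5 remove [zqvtx,smiex,lgozv] add [xqvav,bvu,cxnow] -> 11 lines: brc gqr fzhgn erdrj ywk bwr xqvav bvu cxnow gwkb wbe
Hunk 7: at line 2 remove [fzhgn,erdrj] add [emup] -> 10 lines: brc gqr emup ywk bwr xqvav bvu cxnow gwkb wbe

Answer: brc
gqr
emup
ywk
bwr
xqvav
bvu
cxnow
gwkb
wbe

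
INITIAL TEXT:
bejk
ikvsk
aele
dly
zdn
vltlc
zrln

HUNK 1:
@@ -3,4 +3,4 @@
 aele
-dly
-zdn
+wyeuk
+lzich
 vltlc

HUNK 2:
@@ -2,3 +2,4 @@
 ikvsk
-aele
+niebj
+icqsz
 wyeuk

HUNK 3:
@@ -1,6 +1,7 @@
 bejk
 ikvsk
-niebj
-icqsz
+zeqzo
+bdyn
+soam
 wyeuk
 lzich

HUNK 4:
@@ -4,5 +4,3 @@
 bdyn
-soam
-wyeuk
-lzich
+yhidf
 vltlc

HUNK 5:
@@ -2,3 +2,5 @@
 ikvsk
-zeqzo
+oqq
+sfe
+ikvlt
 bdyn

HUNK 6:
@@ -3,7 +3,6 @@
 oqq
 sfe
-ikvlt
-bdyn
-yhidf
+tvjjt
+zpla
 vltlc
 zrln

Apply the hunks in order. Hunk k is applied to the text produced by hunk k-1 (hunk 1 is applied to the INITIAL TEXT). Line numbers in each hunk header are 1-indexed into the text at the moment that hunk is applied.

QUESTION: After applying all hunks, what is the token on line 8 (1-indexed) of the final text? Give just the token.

Hunk 1: at line 3 remove [dly,zdn] add [wyeuk,lzich] -> 7 lines: bejk ikvsk aele wyeuk lzich vltlc zrln
Hunk 2: at line 2 remove [aele] add [niebj,icqsz] -> 8 lines: bejk ikvsk niebj icqsz wyeuk lzich vltlc zrln
Hunk 3: at line 1 remove [niebj,icqsz] add [zeqzo,bdyn,soam] -> 9 lines: bejk ikvsk zeqzo bdyn soam wyeuk lzich vltlc zrln
Hunk 4: at line 4 remove [soam,wyeuk,lzich] add [yhidf] -> 7 lines: bejk ikvsk zeqzo bdyn yhidf vltlc zrln
Hunk 5: at line 2 remove [zeqzo] add [oqq,sfe,ikvlt] -> 9 lines: bejk ikvsk oqq sfe ikvlt bdyn yhidf vltlc zrln
Hunk 6: at line 3 remove [ikvlt,bdyn,yhidf] add [tvjjt,zpla] -> 8 lines: bejk ikvsk oqq sfe tvjjt zpla vltlc zrln
Final line 8: zrln

Answer: zrln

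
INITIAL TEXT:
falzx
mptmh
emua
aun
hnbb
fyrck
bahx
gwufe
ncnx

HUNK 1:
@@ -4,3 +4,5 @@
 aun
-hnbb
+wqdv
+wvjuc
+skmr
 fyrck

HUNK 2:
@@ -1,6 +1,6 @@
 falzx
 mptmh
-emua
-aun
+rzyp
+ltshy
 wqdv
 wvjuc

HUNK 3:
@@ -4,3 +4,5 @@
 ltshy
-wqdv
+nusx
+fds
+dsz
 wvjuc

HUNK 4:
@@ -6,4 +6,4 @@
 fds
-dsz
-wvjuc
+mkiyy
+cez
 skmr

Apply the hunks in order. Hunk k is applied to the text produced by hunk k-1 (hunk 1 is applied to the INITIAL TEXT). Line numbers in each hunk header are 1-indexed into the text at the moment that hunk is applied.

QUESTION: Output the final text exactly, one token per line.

Hunk 1: at line 4 remove [hnbb] add [wqdv,wvjuc,skmr] -> 11 lines: falzx mptmh emua aun wqdv wvjuc skmr fyrck bahx gwufe ncnx
Hunk 2: at line 1 remove [emua,aun] add [rzyp,ltshy] -> 11 lines: falzx mptmh rzyp ltshy wqdv wvjuc skmr fyrck bahx gwufe ncnx
Hunk 3: at line 4 remove [wqdv] add [nusx,fds,dsz] -> 13 lines: falzx mptmh rzyp ltshy nusx fds dsz wvjuc skmr fyrck bahx gwufe ncnx
Hunk 4: at line 6 remove [dsz,wvjuc] add [mkiyy,cez] -> 13 lines: falzx mptmh rzyp ltshy nusx fds mkiyy cez skmr fyrck bahx gwufe ncnx

Answer: falzx
mptmh
rzyp
ltshy
nusx
fds
mkiyy
cez
skmr
fyrck
bahx
gwufe
ncnx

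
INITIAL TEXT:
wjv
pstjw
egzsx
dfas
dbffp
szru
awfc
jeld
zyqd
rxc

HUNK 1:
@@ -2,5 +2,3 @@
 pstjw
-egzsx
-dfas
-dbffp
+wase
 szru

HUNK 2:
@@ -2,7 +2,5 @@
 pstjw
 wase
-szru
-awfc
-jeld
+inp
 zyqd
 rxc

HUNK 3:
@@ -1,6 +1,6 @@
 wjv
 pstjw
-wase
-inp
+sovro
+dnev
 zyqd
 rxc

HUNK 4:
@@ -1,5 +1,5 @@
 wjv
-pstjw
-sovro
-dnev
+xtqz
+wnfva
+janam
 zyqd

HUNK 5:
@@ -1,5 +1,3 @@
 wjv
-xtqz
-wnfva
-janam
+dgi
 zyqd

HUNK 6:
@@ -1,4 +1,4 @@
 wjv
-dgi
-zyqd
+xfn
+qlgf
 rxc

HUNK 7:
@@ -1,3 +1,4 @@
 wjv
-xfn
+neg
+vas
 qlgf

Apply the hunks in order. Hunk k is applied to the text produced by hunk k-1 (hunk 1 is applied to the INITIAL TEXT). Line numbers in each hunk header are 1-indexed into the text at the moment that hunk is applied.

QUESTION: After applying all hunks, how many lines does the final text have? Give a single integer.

Hunk 1: at line 2 remove [egzsx,dfas,dbffp] add [wase] -> 8 lines: wjv pstjw wase szru awfc jeld zyqd rxc
Hunk 2: at line 2 remove [szru,awfc,jeld] add [inp] -> 6 lines: wjv pstjw wase inp zyqd rxc
Hunk 3: at line 1 remove [wase,inp] add [sovro,dnev] -> 6 lines: wjv pstjw sovro dnev zyqd rxc
Hunk 4: at line 1 remove [pstjw,sovro,dnev] add [xtqz,wnfva,janam] -> 6 lines: wjv xtqz wnfva janam zyqd rxc
Hunk 5: at line 1 remove [xtqz,wnfva,janam] add [dgi] -> 4 lines: wjv dgi zyqd rxc
Hunk 6: at line 1 remove [dgi,zyqd] add [xfn,qlgf] -> 4 lines: wjv xfn qlgf rxc
Hunk 7: at line 1 remove [xfn] add [neg,vas] -> 5 lines: wjv neg vas qlgf rxc
Final line count: 5

Answer: 5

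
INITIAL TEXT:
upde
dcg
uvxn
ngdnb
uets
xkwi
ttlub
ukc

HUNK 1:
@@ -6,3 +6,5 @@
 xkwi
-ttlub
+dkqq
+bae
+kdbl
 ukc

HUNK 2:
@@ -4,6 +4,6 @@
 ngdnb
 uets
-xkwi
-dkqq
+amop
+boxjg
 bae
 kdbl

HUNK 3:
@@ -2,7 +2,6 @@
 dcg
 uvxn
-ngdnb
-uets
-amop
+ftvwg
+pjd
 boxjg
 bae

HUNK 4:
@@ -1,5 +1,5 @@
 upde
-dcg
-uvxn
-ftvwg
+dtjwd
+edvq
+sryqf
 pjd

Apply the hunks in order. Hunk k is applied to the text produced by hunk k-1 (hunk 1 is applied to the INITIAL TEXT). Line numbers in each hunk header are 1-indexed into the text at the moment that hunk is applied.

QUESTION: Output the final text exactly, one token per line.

Answer: upde
dtjwd
edvq
sryqf
pjd
boxjg
bae
kdbl
ukc

Derivation:
Hunk 1: at line 6 remove [ttlub] add [dkqq,bae,kdbl] -> 10 lines: upde dcg uvxn ngdnb uets xkwi dkqq bae kdbl ukc
Hunk 2: at line 4 remove [xkwi,dkqq] add [amop,boxjg] -> 10 lines: upde dcg uvxn ngdnb uets amop boxjg bae kdbl ukc
Hunk 3: at line 2 remove [ngdnb,uets,amop] add [ftvwg,pjd] -> 9 lines: upde dcg uvxn ftvwg pjd boxjg bae kdbl ukc
Hunk 4: at line 1 remove [dcg,uvxn,ftvwg] add [dtjwd,edvq,sryqf] -> 9 lines: upde dtjwd edvq sryqf pjd boxjg bae kdbl ukc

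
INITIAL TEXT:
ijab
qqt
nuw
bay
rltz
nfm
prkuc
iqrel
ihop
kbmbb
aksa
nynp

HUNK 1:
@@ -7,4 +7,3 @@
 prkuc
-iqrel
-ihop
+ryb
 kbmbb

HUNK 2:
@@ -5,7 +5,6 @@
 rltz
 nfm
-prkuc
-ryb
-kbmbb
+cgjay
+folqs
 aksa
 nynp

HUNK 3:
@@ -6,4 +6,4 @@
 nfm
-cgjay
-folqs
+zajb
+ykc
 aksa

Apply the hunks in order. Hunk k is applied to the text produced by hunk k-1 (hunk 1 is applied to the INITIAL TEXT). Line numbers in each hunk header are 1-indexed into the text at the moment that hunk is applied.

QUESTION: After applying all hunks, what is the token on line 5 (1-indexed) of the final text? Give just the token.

Hunk 1: at line 7 remove [iqrel,ihop] add [ryb] -> 11 lines: ijab qqt nuw bay rltz nfm prkuc ryb kbmbb aksa nynp
Hunk 2: at line 5 remove [prkuc,ryb,kbmbb] add [cgjay,folqs] -> 10 lines: ijab qqt nuw bay rltz nfm cgjay folqs aksa nynp
Hunk 3: at line 6 remove [cgjay,folqs] add [zajb,ykc] -> 10 lines: ijab qqt nuw bay rltz nfm zajb ykc aksa nynp
Final line 5: rltz

Answer: rltz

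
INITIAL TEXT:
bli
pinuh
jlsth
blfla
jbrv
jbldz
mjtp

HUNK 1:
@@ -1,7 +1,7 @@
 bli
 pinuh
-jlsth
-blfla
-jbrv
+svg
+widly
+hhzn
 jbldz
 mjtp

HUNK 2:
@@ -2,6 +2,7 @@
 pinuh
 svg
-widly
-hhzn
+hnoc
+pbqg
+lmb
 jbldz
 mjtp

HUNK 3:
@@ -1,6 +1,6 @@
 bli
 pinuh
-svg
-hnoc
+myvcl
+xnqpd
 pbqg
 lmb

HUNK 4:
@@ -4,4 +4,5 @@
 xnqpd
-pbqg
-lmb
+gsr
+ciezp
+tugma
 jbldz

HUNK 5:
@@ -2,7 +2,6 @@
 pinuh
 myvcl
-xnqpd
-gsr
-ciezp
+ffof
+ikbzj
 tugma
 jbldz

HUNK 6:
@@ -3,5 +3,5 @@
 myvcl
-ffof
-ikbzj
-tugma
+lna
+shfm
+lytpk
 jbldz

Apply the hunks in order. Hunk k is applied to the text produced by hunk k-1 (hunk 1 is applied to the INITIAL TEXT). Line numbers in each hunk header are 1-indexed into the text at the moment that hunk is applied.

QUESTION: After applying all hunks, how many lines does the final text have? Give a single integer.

Answer: 8

Derivation:
Hunk 1: at line 1 remove [jlsth,blfla,jbrv] add [svg,widly,hhzn] -> 7 lines: bli pinuh svg widly hhzn jbldz mjtp
Hunk 2: at line 2 remove [widly,hhzn] add [hnoc,pbqg,lmb] -> 8 lines: bli pinuh svg hnoc pbqg lmb jbldz mjtp
Hunk 3: at line 1 remove [svg,hnoc] add [myvcl,xnqpd] -> 8 lines: bli pinuh myvcl xnqpd pbqg lmb jbldz mjtp
Hunk 4: at line 4 remove [pbqg,lmb] add [gsr,ciezp,tugma] -> 9 lines: bli pinuh myvcl xnqpd gsr ciezp tugma jbldz mjtp
Hunk 5: at line 2 remove [xnqpd,gsr,ciezp] add [ffof,ikbzj] -> 8 lines: bli pinuh myvcl ffof ikbzj tugma jbldz mjtp
Hunk 6: at line 3 remove [ffof,ikbzj,tugma] add [lna,shfm,lytpk] -> 8 lines: bli pinuh myvcl lna shfm lytpk jbldz mjtp
Final line count: 8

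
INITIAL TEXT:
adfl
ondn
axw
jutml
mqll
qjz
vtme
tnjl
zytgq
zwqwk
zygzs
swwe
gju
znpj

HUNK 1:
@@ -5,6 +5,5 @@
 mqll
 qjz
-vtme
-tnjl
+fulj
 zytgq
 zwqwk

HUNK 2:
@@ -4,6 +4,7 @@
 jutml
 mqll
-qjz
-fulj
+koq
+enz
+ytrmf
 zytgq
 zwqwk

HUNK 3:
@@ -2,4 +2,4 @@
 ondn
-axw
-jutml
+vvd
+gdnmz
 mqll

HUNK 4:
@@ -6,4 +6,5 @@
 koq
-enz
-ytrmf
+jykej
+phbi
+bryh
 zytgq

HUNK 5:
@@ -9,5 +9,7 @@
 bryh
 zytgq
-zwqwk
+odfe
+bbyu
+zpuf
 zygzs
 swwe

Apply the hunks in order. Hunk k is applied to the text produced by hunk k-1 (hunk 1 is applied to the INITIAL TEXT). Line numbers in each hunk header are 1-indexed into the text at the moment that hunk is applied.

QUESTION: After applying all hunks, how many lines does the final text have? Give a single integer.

Hunk 1: at line 5 remove [vtme,tnjl] add [fulj] -> 13 lines: adfl ondn axw jutml mqll qjz fulj zytgq zwqwk zygzs swwe gju znpj
Hunk 2: at line 4 remove [qjz,fulj] add [koq,enz,ytrmf] -> 14 lines: adfl ondn axw jutml mqll koq enz ytrmf zytgq zwqwk zygzs swwe gju znpj
Hunk 3: at line 2 remove [axw,jutml] add [vvd,gdnmz] -> 14 lines: adfl ondn vvd gdnmz mqll koq enz ytrmf zytgq zwqwk zygzs swwe gju znpj
Hunk 4: at line 6 remove [enz,ytrmf] add [jykej,phbi,bryh] -> 15 lines: adfl ondn vvd gdnmz mqll koq jykej phbi bryh zytgq zwqwk zygzs swwe gju znpj
Hunk 5: at line 9 remove [zwqwk] add [odfe,bbyu,zpuf] -> 17 lines: adfl ondn vvd gdnmz mqll koq jykej phbi bryh zytgq odfe bbyu zpuf zygzs swwe gju znpj
Final line count: 17

Answer: 17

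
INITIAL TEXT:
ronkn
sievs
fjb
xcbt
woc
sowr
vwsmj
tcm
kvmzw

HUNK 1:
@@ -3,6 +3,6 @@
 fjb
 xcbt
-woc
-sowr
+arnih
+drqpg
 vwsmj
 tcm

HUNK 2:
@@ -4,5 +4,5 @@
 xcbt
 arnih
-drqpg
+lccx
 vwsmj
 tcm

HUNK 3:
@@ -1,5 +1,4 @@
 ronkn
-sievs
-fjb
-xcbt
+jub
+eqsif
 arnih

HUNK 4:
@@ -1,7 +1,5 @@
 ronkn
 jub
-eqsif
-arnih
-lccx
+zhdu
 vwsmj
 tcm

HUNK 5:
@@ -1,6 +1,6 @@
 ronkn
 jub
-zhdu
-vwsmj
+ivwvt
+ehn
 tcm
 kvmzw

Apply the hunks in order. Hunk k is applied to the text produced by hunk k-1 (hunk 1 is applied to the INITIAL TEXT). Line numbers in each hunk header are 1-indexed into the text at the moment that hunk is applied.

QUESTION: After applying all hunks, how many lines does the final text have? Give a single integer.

Hunk 1: at line 3 remove [woc,sowr] add [arnih,drqpg] -> 9 lines: ronkn sievs fjb xcbt arnih drqpg vwsmj tcm kvmzw
Hunk 2: at line 4 remove [drqpg] add [lccx] -> 9 lines: ronkn sievs fjb xcbt arnih lccx vwsmj tcm kvmzw
Hunk 3: at line 1 remove [sievs,fjb,xcbt] add [jub,eqsif] -> 8 lines: ronkn jub eqsif arnih lccx vwsmj tcm kvmzw
Hunk 4: at line 1 remove [eqsif,arnih,lccx] add [zhdu] -> 6 lines: ronkn jub zhdu vwsmj tcm kvmzw
Hunk 5: at line 1 remove [zhdu,vwsmj] add [ivwvt,ehn] -> 6 lines: ronkn jub ivwvt ehn tcm kvmzw
Final line count: 6

Answer: 6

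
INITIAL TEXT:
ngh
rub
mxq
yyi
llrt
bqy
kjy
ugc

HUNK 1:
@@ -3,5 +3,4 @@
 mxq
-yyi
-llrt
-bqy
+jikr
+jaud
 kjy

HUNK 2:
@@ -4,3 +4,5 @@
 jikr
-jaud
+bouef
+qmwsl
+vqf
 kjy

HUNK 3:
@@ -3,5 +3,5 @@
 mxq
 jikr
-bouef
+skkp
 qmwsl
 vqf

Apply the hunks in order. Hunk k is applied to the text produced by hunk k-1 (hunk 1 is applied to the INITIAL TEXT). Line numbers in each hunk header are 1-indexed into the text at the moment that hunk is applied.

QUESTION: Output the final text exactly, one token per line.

Answer: ngh
rub
mxq
jikr
skkp
qmwsl
vqf
kjy
ugc

Derivation:
Hunk 1: at line 3 remove [yyi,llrt,bqy] add [jikr,jaud] -> 7 lines: ngh rub mxq jikr jaud kjy ugc
Hunk 2: at line 4 remove [jaud] add [bouef,qmwsl,vqf] -> 9 lines: ngh rub mxq jikr bouef qmwsl vqf kjy ugc
Hunk 3: at line 3 remove [bouef] add [skkp] -> 9 lines: ngh rub mxq jikr skkp qmwsl vqf kjy ugc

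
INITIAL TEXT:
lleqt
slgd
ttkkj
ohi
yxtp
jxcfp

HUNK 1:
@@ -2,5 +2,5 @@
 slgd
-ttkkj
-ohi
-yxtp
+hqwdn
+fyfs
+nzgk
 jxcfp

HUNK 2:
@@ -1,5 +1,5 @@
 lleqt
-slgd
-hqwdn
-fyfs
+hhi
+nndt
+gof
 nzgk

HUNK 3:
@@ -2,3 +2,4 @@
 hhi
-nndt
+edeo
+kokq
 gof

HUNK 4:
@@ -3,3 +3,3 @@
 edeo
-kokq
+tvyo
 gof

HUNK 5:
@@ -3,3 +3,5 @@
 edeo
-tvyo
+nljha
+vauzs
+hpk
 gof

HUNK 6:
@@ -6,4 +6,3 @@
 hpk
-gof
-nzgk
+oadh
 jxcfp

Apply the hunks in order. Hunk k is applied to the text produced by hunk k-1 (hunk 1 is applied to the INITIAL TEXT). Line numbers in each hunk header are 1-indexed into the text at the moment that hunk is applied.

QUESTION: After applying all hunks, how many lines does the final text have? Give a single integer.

Answer: 8

Derivation:
Hunk 1: at line 2 remove [ttkkj,ohi,yxtp] add [hqwdn,fyfs,nzgk] -> 6 lines: lleqt slgd hqwdn fyfs nzgk jxcfp
Hunk 2: at line 1 remove [slgd,hqwdn,fyfs] add [hhi,nndt,gof] -> 6 lines: lleqt hhi nndt gof nzgk jxcfp
Hunk 3: at line 2 remove [nndt] add [edeo,kokq] -> 7 lines: lleqt hhi edeo kokq gof nzgk jxcfp
Hunk 4: at line 3 remove [kokq] add [tvyo] -> 7 lines: lleqt hhi edeo tvyo gof nzgk jxcfp
Hunk 5: at line 3 remove [tvyo] add [nljha,vauzs,hpk] -> 9 lines: lleqt hhi edeo nljha vauzs hpk gof nzgk jxcfp
Hunk 6: at line 6 remove [gof,nzgk] add [oadh] -> 8 lines: lleqt hhi edeo nljha vauzs hpk oadh jxcfp
Final line count: 8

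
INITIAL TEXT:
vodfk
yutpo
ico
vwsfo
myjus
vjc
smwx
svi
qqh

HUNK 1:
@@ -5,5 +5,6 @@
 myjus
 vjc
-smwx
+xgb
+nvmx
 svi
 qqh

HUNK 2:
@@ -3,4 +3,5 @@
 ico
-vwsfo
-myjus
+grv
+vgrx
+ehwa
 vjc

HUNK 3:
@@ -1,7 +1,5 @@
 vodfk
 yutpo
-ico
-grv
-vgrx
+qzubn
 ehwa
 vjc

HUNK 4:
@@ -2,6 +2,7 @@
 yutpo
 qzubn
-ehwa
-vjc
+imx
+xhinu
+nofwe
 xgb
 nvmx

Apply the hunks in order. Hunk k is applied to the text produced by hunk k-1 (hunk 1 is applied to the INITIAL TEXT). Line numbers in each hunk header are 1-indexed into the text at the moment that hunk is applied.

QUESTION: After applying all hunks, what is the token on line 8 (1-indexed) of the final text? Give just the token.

Answer: nvmx

Derivation:
Hunk 1: at line 5 remove [smwx] add [xgb,nvmx] -> 10 lines: vodfk yutpo ico vwsfo myjus vjc xgb nvmx svi qqh
Hunk 2: at line 3 remove [vwsfo,myjus] add [grv,vgrx,ehwa] -> 11 lines: vodfk yutpo ico grv vgrx ehwa vjc xgb nvmx svi qqh
Hunk 3: at line 1 remove [ico,grv,vgrx] add [qzubn] -> 9 lines: vodfk yutpo qzubn ehwa vjc xgb nvmx svi qqh
Hunk 4: at line 2 remove [ehwa,vjc] add [imx,xhinu,nofwe] -> 10 lines: vodfk yutpo qzubn imx xhinu nofwe xgb nvmx svi qqh
Final line 8: nvmx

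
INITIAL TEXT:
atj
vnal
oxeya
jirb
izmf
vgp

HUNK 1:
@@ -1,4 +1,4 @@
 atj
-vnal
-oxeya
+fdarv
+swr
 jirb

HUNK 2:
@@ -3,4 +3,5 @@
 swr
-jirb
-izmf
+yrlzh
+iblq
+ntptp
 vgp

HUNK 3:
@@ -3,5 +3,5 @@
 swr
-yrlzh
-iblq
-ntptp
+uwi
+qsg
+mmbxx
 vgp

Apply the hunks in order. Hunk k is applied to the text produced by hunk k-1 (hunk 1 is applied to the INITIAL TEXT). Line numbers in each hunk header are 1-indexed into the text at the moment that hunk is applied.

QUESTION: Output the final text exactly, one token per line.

Answer: atj
fdarv
swr
uwi
qsg
mmbxx
vgp

Derivation:
Hunk 1: at line 1 remove [vnal,oxeya] add [fdarv,swr] -> 6 lines: atj fdarv swr jirb izmf vgp
Hunk 2: at line 3 remove [jirb,izmf] add [yrlzh,iblq,ntptp] -> 7 lines: atj fdarv swr yrlzh iblq ntptp vgp
Hunk 3: at line 3 remove [yrlzh,iblq,ntptp] add [uwi,qsg,mmbxx] -> 7 lines: atj fdarv swr uwi qsg mmbxx vgp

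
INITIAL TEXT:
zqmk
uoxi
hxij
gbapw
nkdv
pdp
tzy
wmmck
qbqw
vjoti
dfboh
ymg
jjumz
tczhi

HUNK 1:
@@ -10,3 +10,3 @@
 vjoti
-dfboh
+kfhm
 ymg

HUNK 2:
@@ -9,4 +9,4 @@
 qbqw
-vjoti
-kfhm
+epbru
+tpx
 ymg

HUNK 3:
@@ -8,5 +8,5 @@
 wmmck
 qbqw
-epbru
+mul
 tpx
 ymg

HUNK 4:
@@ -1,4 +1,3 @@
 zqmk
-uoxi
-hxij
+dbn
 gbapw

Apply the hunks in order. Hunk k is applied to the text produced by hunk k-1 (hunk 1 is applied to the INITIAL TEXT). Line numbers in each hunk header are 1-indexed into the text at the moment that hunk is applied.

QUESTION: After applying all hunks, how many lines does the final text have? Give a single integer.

Answer: 13

Derivation:
Hunk 1: at line 10 remove [dfboh] add [kfhm] -> 14 lines: zqmk uoxi hxij gbapw nkdv pdp tzy wmmck qbqw vjoti kfhm ymg jjumz tczhi
Hunk 2: at line 9 remove [vjoti,kfhm] add [epbru,tpx] -> 14 lines: zqmk uoxi hxij gbapw nkdv pdp tzy wmmck qbqw epbru tpx ymg jjumz tczhi
Hunk 3: at line 8 remove [epbru] add [mul] -> 14 lines: zqmk uoxi hxij gbapw nkdv pdp tzy wmmck qbqw mul tpx ymg jjumz tczhi
Hunk 4: at line 1 remove [uoxi,hxij] add [dbn] -> 13 lines: zqmk dbn gbapw nkdv pdp tzy wmmck qbqw mul tpx ymg jjumz tczhi
Final line count: 13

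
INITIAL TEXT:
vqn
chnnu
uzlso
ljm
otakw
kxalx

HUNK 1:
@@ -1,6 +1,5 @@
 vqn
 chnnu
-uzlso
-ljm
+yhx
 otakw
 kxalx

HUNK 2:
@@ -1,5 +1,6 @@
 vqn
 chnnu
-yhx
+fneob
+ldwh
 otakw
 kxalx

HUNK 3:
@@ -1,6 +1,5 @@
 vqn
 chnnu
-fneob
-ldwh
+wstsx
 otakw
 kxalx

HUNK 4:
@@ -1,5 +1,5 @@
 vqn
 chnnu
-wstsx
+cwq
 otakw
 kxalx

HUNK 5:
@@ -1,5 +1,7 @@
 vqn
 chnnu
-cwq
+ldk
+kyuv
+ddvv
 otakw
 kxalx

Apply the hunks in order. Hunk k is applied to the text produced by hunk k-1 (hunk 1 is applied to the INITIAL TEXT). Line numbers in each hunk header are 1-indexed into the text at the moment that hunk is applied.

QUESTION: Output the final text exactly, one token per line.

Answer: vqn
chnnu
ldk
kyuv
ddvv
otakw
kxalx

Derivation:
Hunk 1: at line 1 remove [uzlso,ljm] add [yhx] -> 5 lines: vqn chnnu yhx otakw kxalx
Hunk 2: at line 1 remove [yhx] add [fneob,ldwh] -> 6 lines: vqn chnnu fneob ldwh otakw kxalx
Hunk 3: at line 1 remove [fneob,ldwh] add [wstsx] -> 5 lines: vqn chnnu wstsx otakw kxalx
Hunk 4: at line 1 remove [wstsx] add [cwq] -> 5 lines: vqn chnnu cwq otakw kxalx
Hunk 5: at line 1 remove [cwq] add [ldk,kyuv,ddvv] -> 7 lines: vqn chnnu ldk kyuv ddvv otakw kxalx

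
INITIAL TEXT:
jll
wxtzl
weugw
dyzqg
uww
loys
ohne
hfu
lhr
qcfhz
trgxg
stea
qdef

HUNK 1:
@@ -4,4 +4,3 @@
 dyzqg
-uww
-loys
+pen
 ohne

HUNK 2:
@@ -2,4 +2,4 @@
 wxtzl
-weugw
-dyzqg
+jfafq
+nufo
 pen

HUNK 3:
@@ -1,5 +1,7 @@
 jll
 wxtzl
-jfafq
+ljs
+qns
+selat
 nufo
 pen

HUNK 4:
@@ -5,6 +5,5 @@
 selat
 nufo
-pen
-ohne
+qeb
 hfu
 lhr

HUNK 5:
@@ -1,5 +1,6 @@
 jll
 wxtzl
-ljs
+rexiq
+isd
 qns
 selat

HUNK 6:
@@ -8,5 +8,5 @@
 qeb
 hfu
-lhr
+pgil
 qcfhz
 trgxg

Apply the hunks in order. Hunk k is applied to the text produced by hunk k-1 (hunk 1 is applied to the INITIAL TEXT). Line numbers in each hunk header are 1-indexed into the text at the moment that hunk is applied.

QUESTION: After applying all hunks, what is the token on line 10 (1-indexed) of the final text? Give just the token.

Answer: pgil

Derivation:
Hunk 1: at line 4 remove [uww,loys] add [pen] -> 12 lines: jll wxtzl weugw dyzqg pen ohne hfu lhr qcfhz trgxg stea qdef
Hunk 2: at line 2 remove [weugw,dyzqg] add [jfafq,nufo] -> 12 lines: jll wxtzl jfafq nufo pen ohne hfu lhr qcfhz trgxg stea qdef
Hunk 3: at line 1 remove [jfafq] add [ljs,qns,selat] -> 14 lines: jll wxtzl ljs qns selat nufo pen ohne hfu lhr qcfhz trgxg stea qdef
Hunk 4: at line 5 remove [pen,ohne] add [qeb] -> 13 lines: jll wxtzl ljs qns selat nufo qeb hfu lhr qcfhz trgxg stea qdef
Hunk 5: at line 1 remove [ljs] add [rexiq,isd] -> 14 lines: jll wxtzl rexiq isd qns selat nufo qeb hfu lhr qcfhz trgxg stea qdef
Hunk 6: at line 8 remove [lhr] add [pgil] -> 14 lines: jll wxtzl rexiq isd qns selat nufo qeb hfu pgil qcfhz trgxg stea qdef
Final line 10: pgil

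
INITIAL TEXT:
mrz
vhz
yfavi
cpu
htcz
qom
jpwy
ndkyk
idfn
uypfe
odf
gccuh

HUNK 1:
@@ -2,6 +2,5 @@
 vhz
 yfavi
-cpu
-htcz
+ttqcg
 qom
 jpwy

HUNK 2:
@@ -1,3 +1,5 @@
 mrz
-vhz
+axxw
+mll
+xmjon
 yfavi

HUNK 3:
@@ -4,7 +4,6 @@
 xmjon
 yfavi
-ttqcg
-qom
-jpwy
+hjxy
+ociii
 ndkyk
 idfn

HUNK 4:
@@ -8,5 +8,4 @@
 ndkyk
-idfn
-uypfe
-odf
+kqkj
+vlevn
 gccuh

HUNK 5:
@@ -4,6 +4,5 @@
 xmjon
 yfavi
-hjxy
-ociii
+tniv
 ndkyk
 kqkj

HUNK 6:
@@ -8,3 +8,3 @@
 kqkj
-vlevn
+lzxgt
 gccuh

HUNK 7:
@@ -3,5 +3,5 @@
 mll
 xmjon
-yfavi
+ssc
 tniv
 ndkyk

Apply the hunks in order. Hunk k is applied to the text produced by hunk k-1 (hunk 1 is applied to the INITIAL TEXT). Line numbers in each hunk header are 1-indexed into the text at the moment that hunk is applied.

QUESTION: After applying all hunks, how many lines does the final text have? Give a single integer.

Answer: 10

Derivation:
Hunk 1: at line 2 remove [cpu,htcz] add [ttqcg] -> 11 lines: mrz vhz yfavi ttqcg qom jpwy ndkyk idfn uypfe odf gccuh
Hunk 2: at line 1 remove [vhz] add [axxw,mll,xmjon] -> 13 lines: mrz axxw mll xmjon yfavi ttqcg qom jpwy ndkyk idfn uypfe odf gccuh
Hunk 3: at line 4 remove [ttqcg,qom,jpwy] add [hjxy,ociii] -> 12 lines: mrz axxw mll xmjon yfavi hjxy ociii ndkyk idfn uypfe odf gccuh
Hunk 4: at line 8 remove [idfn,uypfe,odf] add [kqkj,vlevn] -> 11 lines: mrz axxw mll xmjon yfavi hjxy ociii ndkyk kqkj vlevn gccuh
Hunk 5: at line 4 remove [hjxy,ociii] add [tniv] -> 10 lines: mrz axxw mll xmjon yfavi tniv ndkyk kqkj vlevn gccuh
Hunk 6: at line 8 remove [vlevn] add [lzxgt] -> 10 lines: mrz axxw mll xmjon yfavi tniv ndkyk kqkj lzxgt gccuh
Hunk 7: at line 3 remove [yfavi] add [ssc] -> 10 lines: mrz axxw mll xmjon ssc tniv ndkyk kqkj lzxgt gccuh
Final line count: 10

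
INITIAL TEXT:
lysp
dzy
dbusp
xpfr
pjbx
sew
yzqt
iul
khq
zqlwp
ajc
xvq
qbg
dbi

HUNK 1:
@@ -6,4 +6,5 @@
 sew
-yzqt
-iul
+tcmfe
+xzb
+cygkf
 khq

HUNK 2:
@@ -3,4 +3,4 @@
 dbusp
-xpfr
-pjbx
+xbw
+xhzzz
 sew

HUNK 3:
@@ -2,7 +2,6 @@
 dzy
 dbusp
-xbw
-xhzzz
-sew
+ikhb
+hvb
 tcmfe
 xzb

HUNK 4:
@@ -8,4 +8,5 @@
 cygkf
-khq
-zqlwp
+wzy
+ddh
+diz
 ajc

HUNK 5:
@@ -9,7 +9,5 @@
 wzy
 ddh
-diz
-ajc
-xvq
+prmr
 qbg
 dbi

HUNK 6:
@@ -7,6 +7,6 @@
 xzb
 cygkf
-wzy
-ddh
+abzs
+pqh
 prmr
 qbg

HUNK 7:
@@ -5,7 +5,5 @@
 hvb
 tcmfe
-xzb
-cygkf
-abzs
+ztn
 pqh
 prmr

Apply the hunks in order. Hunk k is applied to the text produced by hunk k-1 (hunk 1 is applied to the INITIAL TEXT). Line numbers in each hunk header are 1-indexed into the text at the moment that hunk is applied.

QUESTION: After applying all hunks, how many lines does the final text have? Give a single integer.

Hunk 1: at line 6 remove [yzqt,iul] add [tcmfe,xzb,cygkf] -> 15 lines: lysp dzy dbusp xpfr pjbx sew tcmfe xzb cygkf khq zqlwp ajc xvq qbg dbi
Hunk 2: at line 3 remove [xpfr,pjbx] add [xbw,xhzzz] -> 15 lines: lysp dzy dbusp xbw xhzzz sew tcmfe xzb cygkf khq zqlwp ajc xvq qbg dbi
Hunk 3: at line 2 remove [xbw,xhzzz,sew] add [ikhb,hvb] -> 14 lines: lysp dzy dbusp ikhb hvb tcmfe xzb cygkf khq zqlwp ajc xvq qbg dbi
Hunk 4: at line 8 remove [khq,zqlwp] add [wzy,ddh,diz] -> 15 lines: lysp dzy dbusp ikhb hvb tcmfe xzb cygkf wzy ddh diz ajc xvq qbg dbi
Hunk 5: at line 9 remove [diz,ajc,xvq] add [prmr] -> 13 lines: lysp dzy dbusp ikhb hvb tcmfe xzb cygkf wzy ddh prmr qbg dbi
Hunk 6: at line 7 remove [wzy,ddh] add [abzs,pqh] -> 13 lines: lysp dzy dbusp ikhb hvb tcmfe xzb cygkf abzs pqh prmr qbg dbi
Hunk 7: at line 5 remove [xzb,cygkf,abzs] add [ztn] -> 11 lines: lysp dzy dbusp ikhb hvb tcmfe ztn pqh prmr qbg dbi
Final line count: 11

Answer: 11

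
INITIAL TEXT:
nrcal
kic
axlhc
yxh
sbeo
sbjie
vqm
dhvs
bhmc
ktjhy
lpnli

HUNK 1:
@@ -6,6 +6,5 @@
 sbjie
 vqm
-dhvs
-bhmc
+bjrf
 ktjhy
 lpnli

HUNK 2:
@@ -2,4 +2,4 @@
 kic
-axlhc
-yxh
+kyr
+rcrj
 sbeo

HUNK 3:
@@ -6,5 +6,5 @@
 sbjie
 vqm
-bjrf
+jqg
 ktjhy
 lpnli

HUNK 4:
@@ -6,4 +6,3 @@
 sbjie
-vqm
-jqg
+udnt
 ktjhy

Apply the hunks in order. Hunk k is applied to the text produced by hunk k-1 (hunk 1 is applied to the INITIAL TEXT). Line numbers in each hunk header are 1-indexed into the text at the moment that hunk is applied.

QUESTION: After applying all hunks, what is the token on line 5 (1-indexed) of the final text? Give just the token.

Hunk 1: at line 6 remove [dhvs,bhmc] add [bjrf] -> 10 lines: nrcal kic axlhc yxh sbeo sbjie vqm bjrf ktjhy lpnli
Hunk 2: at line 2 remove [axlhc,yxh] add [kyr,rcrj] -> 10 lines: nrcal kic kyr rcrj sbeo sbjie vqm bjrf ktjhy lpnli
Hunk 3: at line 6 remove [bjrf] add [jqg] -> 10 lines: nrcal kic kyr rcrj sbeo sbjie vqm jqg ktjhy lpnli
Hunk 4: at line 6 remove [vqm,jqg] add [udnt] -> 9 lines: nrcal kic kyr rcrj sbeo sbjie udnt ktjhy lpnli
Final line 5: sbeo

Answer: sbeo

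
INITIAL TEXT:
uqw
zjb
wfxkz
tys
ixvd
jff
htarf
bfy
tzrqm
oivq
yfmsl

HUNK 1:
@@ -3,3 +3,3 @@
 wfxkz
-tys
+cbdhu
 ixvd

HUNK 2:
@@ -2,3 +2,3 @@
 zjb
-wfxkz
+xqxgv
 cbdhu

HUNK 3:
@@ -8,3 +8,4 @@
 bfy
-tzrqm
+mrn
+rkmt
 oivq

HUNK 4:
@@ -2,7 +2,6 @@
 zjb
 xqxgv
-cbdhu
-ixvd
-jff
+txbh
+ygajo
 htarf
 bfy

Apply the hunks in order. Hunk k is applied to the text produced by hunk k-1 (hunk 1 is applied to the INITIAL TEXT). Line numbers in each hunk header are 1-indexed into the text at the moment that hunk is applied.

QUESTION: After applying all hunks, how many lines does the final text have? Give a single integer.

Answer: 11

Derivation:
Hunk 1: at line 3 remove [tys] add [cbdhu] -> 11 lines: uqw zjb wfxkz cbdhu ixvd jff htarf bfy tzrqm oivq yfmsl
Hunk 2: at line 2 remove [wfxkz] add [xqxgv] -> 11 lines: uqw zjb xqxgv cbdhu ixvd jff htarf bfy tzrqm oivq yfmsl
Hunk 3: at line 8 remove [tzrqm] add [mrn,rkmt] -> 12 lines: uqw zjb xqxgv cbdhu ixvd jff htarf bfy mrn rkmt oivq yfmsl
Hunk 4: at line 2 remove [cbdhu,ixvd,jff] add [txbh,ygajo] -> 11 lines: uqw zjb xqxgv txbh ygajo htarf bfy mrn rkmt oivq yfmsl
Final line count: 11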